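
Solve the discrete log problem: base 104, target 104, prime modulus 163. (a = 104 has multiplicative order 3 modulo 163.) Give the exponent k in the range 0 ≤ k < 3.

1

Successive powers of 104 modulo 163:
  104^0=1  104^1=104
So 104^1 ≡ 104 (mod 163), giving k = 1.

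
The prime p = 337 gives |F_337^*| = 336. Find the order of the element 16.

21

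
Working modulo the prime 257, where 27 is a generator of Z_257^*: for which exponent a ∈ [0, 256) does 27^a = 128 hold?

Baby-step giant-step with m = ceil(sqrt(256)) = 16.
Baby table (27^j mod 257 for j=0..15):
  0:1  1:27  2:215  3:151  4:222  5:83  6:185  7:112
  8:197  9:179  10:207  11:192  12:44  13:160  14:208  15:219
Giant step factor: 27^(-16) ≡ 129 (mod 257).
Scan 128·129^i mod 257 for i = 0, 1, …:
  i=0: 128   i=1: 64   i=2: 32   i=3: 16
  i=4: 8   i=5: 4   i=6: 2   i=7: 1
Match at i=7, j=0: a = 7·16 + 0 = 112.

112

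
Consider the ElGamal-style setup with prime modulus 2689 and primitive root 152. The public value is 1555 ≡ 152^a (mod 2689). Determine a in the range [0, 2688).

2094

Baby-step giant-step with m = ceil(sqrt(2688)) = 52.
Baby table (152^j mod 2689 for j=0..51):
  0:1  1:152  2:1592  3:2663  4:1426  5:1632  6:676  7:570
  8:592  9:1247  10:1314  11:742  12:2535  13:793  14:2220  15:1315
  16:894  17:1438  18:767  19:957  20:258  21:1570  22:2008  23:1359
  24:2204  25:1572  26:2312  27:1854  28:2152  29:1735  30:198  31:517
  32:603  33:230  34:3  35:456  36:2087  37:2611  38:1589  39:2207
  40:2028  41:1710  42:1776  43:1052  44:1253  45:2226  46:2227  47:2379
  48:1282  49:1256  50:2682  51:1625
Giant step factor: 152^(-52) ≡ 1892 (mod 2689).
Scan 1555·1892^i mod 2689 for i = 0, 1, …:
  i=0: 1555   i=1: 294   i=2: 2314   i=3: 396
  i=4: 1690   i=5: 259   i=6: 630   i=7: 733
  i=8: 2001   i=9: 2469     …   i=39: 1809
  i=40: 2220
Match at i=40, j=14: a = 40·52 + 14 = 2094.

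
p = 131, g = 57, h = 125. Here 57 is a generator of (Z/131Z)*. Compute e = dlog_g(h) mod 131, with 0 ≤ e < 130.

Baby-step giant-step with m = ceil(sqrt(130)) = 12.
Baby table (57^j mod 131 for j=0..11):
  0:1  1:57  2:105  3:90  4:21  5:18  6:109  7:56
  8:48  9:116  10:62  11:128
Giant step factor: 57^(-12) ≡ 36 (mod 131).
Scan 125·36^i mod 131 for i = 0, 1, …:
  i=0: 125   i=1: 46   i=2: 84   i=3: 11
  i=4: 3   i=5: 108   i=6: 89   i=7: 60
  i=8: 64   i=9: 77   i=10: 21
Match at i=10, j=4: e = 10·12 + 4 = 124.

124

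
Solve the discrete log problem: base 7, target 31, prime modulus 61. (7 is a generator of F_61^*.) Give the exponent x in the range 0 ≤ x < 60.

11

Successive powers of 7 modulo 61:
  7^0=1  7^1=7  7^2=49  7^3=38  7^4=22  7^5=32
  7^6=41  7^7=43  7^8=57  7^9=33  7^10=48  7^11=31
So 7^11 ≡ 31 (mod 61), giving x = 11.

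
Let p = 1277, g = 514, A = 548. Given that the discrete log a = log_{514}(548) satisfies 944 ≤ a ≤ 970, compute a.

964

Compute 514^944 mod 1277 = 272, then multiply by 514 repeatedly:
  514^944=272  514^945=615  514^946=691  514^947=168  514^948=793
  514^949=239  514^950=254  514^951=302  514^952=711  514^953=232
  514^954=487  514^955=26  514^956=594  514^957=113  514^958=617
  514^959=442  514^960=1159  514^961=644  514^962=273  514^963=1129
  514^964=548
Found 548 at exponent 964.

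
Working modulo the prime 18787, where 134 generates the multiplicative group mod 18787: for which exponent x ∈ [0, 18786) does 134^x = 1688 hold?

11233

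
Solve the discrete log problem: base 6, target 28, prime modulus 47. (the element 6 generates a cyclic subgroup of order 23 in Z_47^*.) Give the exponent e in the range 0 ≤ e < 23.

Successive powers of 6 modulo 47:
  6^0=1  6^1=6  6^2=36  6^3=28
So 6^3 ≡ 28 (mod 47), giving e = 3.

3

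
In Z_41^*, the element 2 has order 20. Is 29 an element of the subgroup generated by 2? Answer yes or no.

⟨2⟩ has order 20; its elements mod 41 are {1, 2, 4, 5, 8, 9, 10, 16, 18, 20, 21, 23, 25, 31, 32, 33, 36, 37, 39, 40}.
29 is not in this set.

no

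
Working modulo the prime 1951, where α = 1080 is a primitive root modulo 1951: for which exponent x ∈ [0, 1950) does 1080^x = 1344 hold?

Baby-step giant-step with m = ceil(sqrt(1950)) = 45.
Baby table (1080^j mod 1951 for j=0..44):
  0:1  1:1080  2:1653  3:75  4:1009  5:1062  6:1723  7:1537
  8:1610  9:459  10:166  11:1739  12:1258  13:744  14:1659  15:702
  16:1172  17:1512  18:1924  19:105  20:242  21:1877  22:71  23:591
  24:303  25:1423  26:1403  27:1264  28:1371  29:1822  30:1152  31:1373
  32:80  33:556  34:1523  35:147  36:729  37:1067  38:1270  39:47
  40:34  41:1602  42:1574  43:599  44:1139
Giant step factor: 1080^(-45) ≡ 471 (mod 1951).
Scan 1344·471^i mod 1951 for i = 0, 1, …:
  i=0: 1344   i=1: 900   i=2: 533   i=3: 1315
  i=4: 898   i=5: 1542   i=6: 510   i=7: 237
  i=8: 420   i=9: 769   i=10: 1264
Match at i=10, j=27: x = 10·45 + 27 = 477.

477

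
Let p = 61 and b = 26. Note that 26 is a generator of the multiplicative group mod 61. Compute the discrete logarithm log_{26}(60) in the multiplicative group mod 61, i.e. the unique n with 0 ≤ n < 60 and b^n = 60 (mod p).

30

Successive powers of 26 modulo 61:
  26^0=1  26^1=26  26^2=5  26^3=8  26^4=25  26^5=40
  26^6=3  26^7=17  26^8=15  26^9=24  26^10=14  26^11=59
  26^12=9  26^13=51  26^14=45  26^15=11  26^16=42  26^17=55
  26^18=27  26^19=31  26^20=13  26^21=33  26^22=4  26^23=43
  26^24=20  26^25=32  26^26=39  26^27=38  26^28=12  26^29=7
  26^30=60
So 26^30 ≡ 60 (mod 61), giving n = 30.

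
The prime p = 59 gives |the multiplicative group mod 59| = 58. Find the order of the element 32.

58

The order of 32 must divide p − 1 = 58 = 2 · 29.
Divisors: 1, 2, 29, 58.
Check each in increasing order: 32^1 ≡ 32;  32^2 ≡ 21;  32^29 ≡ 58;  32^58 ≡ 1.
Smallest exponent giving 1 is 58.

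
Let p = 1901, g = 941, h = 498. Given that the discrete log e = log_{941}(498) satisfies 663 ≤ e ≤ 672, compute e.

672

Compute 941^663 mod 1901 = 1123, then multiply by 941 repeatedly:
  941^663=1123  941^664=1688  941^665=1073  941^666=262  941^667=1313
  941^668=1784  941^669=161  941^670=1322  941^671=748  941^672=498
Found 498 at exponent 672.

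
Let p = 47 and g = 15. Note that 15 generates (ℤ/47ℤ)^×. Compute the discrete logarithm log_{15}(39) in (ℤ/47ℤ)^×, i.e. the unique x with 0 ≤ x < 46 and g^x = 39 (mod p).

Successive powers of 15 modulo 47:
  15^0=1  15^1=15  15^2=37  15^3=38  15^4=6  15^5=43
  15^6=34  15^7=40  15^8=36  15^9=23  15^10=16  15^11=5
  15^12=28  15^13=44  15^14=2  15^15=30  15^16=27  15^17=29
  15^18=12  15^19=39
So 15^19 ≡ 39 (mod 47), giving x = 19.

19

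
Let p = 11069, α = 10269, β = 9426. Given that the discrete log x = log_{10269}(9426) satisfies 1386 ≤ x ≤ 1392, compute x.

1391

Compute 10269^1386 mod 11069 = 8881, then multiply by 10269 repeatedly:
  10269^1386=8881  10269^1387=1498  10269^1388=8121  10269^1389=703  10269^1390=2119
  10269^1391=9426
Found 9426 at exponent 1391.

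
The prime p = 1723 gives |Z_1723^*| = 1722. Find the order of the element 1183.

The order of 1183 must divide p − 1 = 1722 = 2 · 3 · 7 · 41.
Divisors: 1, 2, 3, 6, 7, 14, 21, 41, 42, 82, 123, 246, 287, 574, 861, 1722.
Check each in increasing order: 1183^1 ≡ 1183;  1183^2 ≡ 413;  1183^3 ≡ 970;  1183^6 ≡ 142;  1183^7 ≡ 855;  1183^14 ≡ 473;  1183^21 ≡ 1233;  1183^41 ≡ 1406;  1183^42 ≡ 603;  1183^82 ≡ 555;  1183^123 ≡ 1534;  1183^246 ≡ 1261;  1183^287 ≡ 1722;  1183^574 ≡ 1.
Smallest exponent giving 1 is 574.

574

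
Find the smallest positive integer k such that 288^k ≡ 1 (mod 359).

179

The order of 288 must divide p − 1 = 358 = 2 · 179.
Divisors: 1, 2, 179, 358.
Check each in increasing order: 288^1 ≡ 288;  288^2 ≡ 15;  288^179 ≡ 1.
Smallest exponent giving 1 is 179.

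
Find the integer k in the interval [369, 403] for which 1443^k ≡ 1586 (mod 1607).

396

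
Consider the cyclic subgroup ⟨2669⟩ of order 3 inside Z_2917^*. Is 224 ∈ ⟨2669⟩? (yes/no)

224 ∈ ⟨2669⟩ iff 224^3 ≡ 1 (mod 2917), since |⟨2669⟩| = 3.
224^3 mod 2917 = 223.
Since 223 ≠ 1, 224 does not lie in the subgroup.

no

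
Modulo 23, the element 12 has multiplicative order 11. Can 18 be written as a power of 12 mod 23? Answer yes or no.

yes

⟨12⟩ has order 11; its elements mod 23 are {1, 2, 3, 4, 6, 8, 9, 12, 13, 16, 18}.
18 is in this set.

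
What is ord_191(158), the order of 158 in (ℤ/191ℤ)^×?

95

The order of 158 must divide p − 1 = 190 = 2 · 5 · 19.
Divisors: 1, 2, 5, 10, 19, 38, 95, 190.
Check each in increasing order: 158^1 ≡ 158;  158^2 ≡ 134;  158^5 ≡ 125;  158^10 ≡ 154;  158^19 ≡ 109;  158^38 ≡ 39;  158^95 ≡ 1.
Smallest exponent giving 1 is 95.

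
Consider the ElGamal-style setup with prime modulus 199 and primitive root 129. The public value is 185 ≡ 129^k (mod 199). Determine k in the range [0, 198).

Baby-step giant-step with m = ceil(sqrt(198)) = 15.
Baby table (129^j mod 199 for j=0..14):
  0:1  1:129  2:124  3:76  4:53  5:71  6:5  7:48
  8:23  9:181  10:66  11:156  12:25  13:41  14:115
Giant step factor: 129^(-15) ≡ 42 (mod 199).
Scan 185·42^i mod 199 for i = 0, 1, …:
  i=0: 185   i=1: 9   i=2: 179   i=3: 155
  i=4: 142   i=5: 193   i=6: 146   i=7: 162
  i=8: 38   i=9: 4   i=10: 168   i=11: 91
  i=12: 41
Match at i=12, j=13: k = 12·15 + 13 = 193.

193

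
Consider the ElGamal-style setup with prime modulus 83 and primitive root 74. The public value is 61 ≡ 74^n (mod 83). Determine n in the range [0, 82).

50

Baby-step giant-step with m = ceil(sqrt(82)) = 10.
Baby table (74^j mod 83 for j=0..9):
  0:1  1:74  2:81  3:18  4:4  5:47  6:75  7:72
  8:16  9:22
Giant step factor: 74^(-10) ≡ 70 (mod 83).
Scan 61·70^i mod 83 for i = 0, 1, …:
  i=0: 61   i=1: 37   i=2: 17   i=3: 28
  i=4: 51   i=5: 1
Match at i=5, j=0: n = 5·10 + 0 = 50.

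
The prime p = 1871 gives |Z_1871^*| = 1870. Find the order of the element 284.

1870

The order of 284 must divide p − 1 = 1870 = 2 · 5 · 11 · 17.
Divisors: 1, 2, 5, 10, 11, 17, 22, 34, 55, 85, 110, 170, 187, 374, 935, 1870.
Check each in increasing order: 284^1 ≡ 284;  284^2 ≡ 203;  284^5 ≡ 251;  284^10 ≡ 1258;  284^11 ≡ 1782;  284^17 ≡ 285;  284^22 ≡ 437;  284^34 ≡ 772;  284^55 ≡ 1794;  284^85 ≡ 447;  284^110 ≡ 316;  284^170 ≡ 1483;  284^187 ≡ 1680;  284^374 ≡ 932;  284^935 ≡ 1870;  284^1870 ≡ 1.
Smallest exponent giving 1 is 1870.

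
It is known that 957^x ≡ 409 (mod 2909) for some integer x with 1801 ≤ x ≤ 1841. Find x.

1812

Compute 957^1801 mod 2909 = 1426, then multiply by 957 repeatedly:
  957^1801=1426  957^1802=361  957^1803=2215  957^1804=2003  957^1805=2749
  957^1806=1057  957^1807=2126  957^1808=1191  957^1809=2368  957^1810=65
  957^1811=1116  957^1812=409
Found 409 at exponent 1812.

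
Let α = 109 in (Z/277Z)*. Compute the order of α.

92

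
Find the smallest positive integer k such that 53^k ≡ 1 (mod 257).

256

The order of 53 must divide p − 1 = 256 = 2^8.
Divisors: 1, 2, 4, 8, 16, 32, 64, 128, 256.
Check each in increasing order: 53^1 ≡ 53;  53^2 ≡ 239;  53^4 ≡ 67;  53^8 ≡ 120;  53^16 ≡ 8;  53^32 ≡ 64;  53^64 ≡ 241;  53^128 ≡ 256;  53^256 ≡ 1.
Smallest exponent giving 1 is 256.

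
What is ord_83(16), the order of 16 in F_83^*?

41

The order of 16 must divide p − 1 = 82 = 2 · 41.
Divisors: 1, 2, 41, 82.
Check each in increasing order: 16^1 ≡ 16;  16^2 ≡ 7;  16^41 ≡ 1.
Smallest exponent giving 1 is 41.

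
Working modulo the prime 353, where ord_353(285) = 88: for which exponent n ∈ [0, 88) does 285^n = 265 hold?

26

Successive powers of 285 modulo 353:
  285^0=1  285^1=285  285^2=35  285^3=91  285^4=166  285^5=8
  285^6=162  285^7=280  285^8=22  285^9=269  285^10=64  285^11=237
  285^12=122  285^13=176  285^14=34  285^15=159  285^16=131  285^17=270
  285^18=349  285^19=272  285^20=213  285^21=342  285^22=42  285^23=321
  285^24=58  285^25=292  285^26=265
So 285^26 ≡ 265 (mod 353), giving n = 26.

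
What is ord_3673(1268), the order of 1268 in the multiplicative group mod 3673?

459

The order of 1268 must divide p − 1 = 3672 = 2^3 · 3^3 · 17.
Divisors: 1, 2, 3, 4, 6, 8, 9, 12, 17, 18, 24, 27, 34, 36, 51, 54, 68, 72, 102, 108, 136, 153, 204, 216, 306, 408, 459, 612, 918, 1224, 1836, 3672.
Check each in increasing order: 1268^1 ≡ 1268;  1268^2 ≡ 2723;  1268^3 ≡ 144;  1268^4 ≡ 2615;  1268^6 ≡ 2371;  1268^8 ≡ 2772;  1268^9 ≡ 3508;  1268^12 ≡ 1951;  1268^17 ≡ 1745;  1268^18 ≡ 1514;  1268^24 ≡ 1173;  1268^27 ≡ 3627;  1268^34 ≡ 108;  1268^36 ≡ 244;  1268^51 ≡ 1137;  1268^54 ≡ 2116;  1268^68 ≡ 645;  1268^72 ≡ 768;  1268^102 ≡ 3546;  1268^108 ≡ 69;  1268^136 ≡ 976;  1268^153 ≡ 2521;  1268^204 ≡ 1437;  1268^216 ≡ 1088;  1268^306 ≡ 1151;  1268^408 ≡ 743;  1268^459 ≡ 1.
Smallest exponent giving 1 is 459.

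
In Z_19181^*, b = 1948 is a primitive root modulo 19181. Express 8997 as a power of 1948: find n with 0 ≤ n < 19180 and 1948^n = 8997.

12808

Baby-step giant-step with m = ceil(sqrt(19180)) = 139.
Baby table (1948^j mod 19181 for j=0..138):
  0:1  1:1948  2:16047  3:13707  4:1284  5:7702  6:3954  7:10811
  8:18271  9:11153  10:13152  11:13461  12:1601  13:11426  14:7888  15:1843
  16:3317  17:16700  18:624  19:7149  20:846  21:17623  22:14795  23:10798
  24:12128  25:13533  26:7590  27:15950  28:16561  29:17567  30:1612  31:13673
  32:11776  33:18353  34:17441  35:5517  36:5756  37:10984  38:10017  39:6039
  40:6019  41:5421  42:10558  43:4952  44:17634  45:17042  46:14686  47:9457
  48:8476  49:15588  50:1901  51:1215  52:7557  53:9209  54:4897  55:6399
  56:16783  57:8860  58:15561  59:6848  60:9109  61:1907  62:12903  63:7934
  64:14727  65:12601  66:14249  67:2145  68:16183  69:10101  70:16223  71:11297
  72:5949  73:3328  74:18947  75:4512  76:4478  77:14970  78:6440  79:746
  80:14633  81:2118  82:1949  83:17995  84:10573  85:14991  86:8986  87:11656
  88:14765  89:9901  90:10243  91:5124  92:7432  93:15062  94:13027  95:133
  96:9731  97:5160  98:836  99:17324  100:7773  101:7995  102:18469  103:13237
  104:6412  105:3745  106:6480  107:1942  108:4359  109:13330  110:14947  111:19179
  112:15285  113:6268  114:10948  115:16613  116:3777  117:11273  118:16740  119:1820
  120:16056  121:12058  122:11440  123:15979  124:15510  125:3405  126:15495  127:12547
  128:4962  129:17933  130:4883  131:17489  132:3116  133:8772  134:16766  135:14106
  136:11296  137:4001  138:6462
Giant step factor: 1948^(-139) ≡ 9294 (mod 19181).
Scan 8997·9294^i mod 19181 for i = 0, 1, …:
  i=0: 8997   i=1: 8139   i=2: 13183   i=3: 13755
  i=4: 16786   i=5: 10011   i=6: 14384   i=7: 12507
  i=8: 3198   i=9: 10843     …   i=91: 2229
  i=92: 846
Match at i=92, j=20: n = 92·139 + 20 = 12808.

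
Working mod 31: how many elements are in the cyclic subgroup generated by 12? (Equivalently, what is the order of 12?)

The order of 12 must divide p − 1 = 30 = 2 · 3 · 5.
Divisors: 1, 2, 3, 5, 6, 10, 15, 30.
Check each in increasing order: 12^1 ≡ 12;  12^2 ≡ 20;  12^3 ≡ 23;  12^5 ≡ 26;  12^6 ≡ 2;  12^10 ≡ 25;  12^15 ≡ 30;  12^30 ≡ 1.
Smallest exponent giving 1 is 30.

30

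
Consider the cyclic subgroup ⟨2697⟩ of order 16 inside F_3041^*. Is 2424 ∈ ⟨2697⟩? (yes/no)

2424 ∈ ⟨2697⟩ iff 2424^16 ≡ 1 (mod 3041), since |⟨2697⟩| = 16.
2424^16 mod 3041 = 2045.
Since 2045 ≠ 1, 2424 does not lie in the subgroup.

no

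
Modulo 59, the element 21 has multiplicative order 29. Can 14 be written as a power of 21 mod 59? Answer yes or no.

no

14 ∈ ⟨21⟩ iff 14^29 ≡ 1 (mod 59), since |⟨21⟩| = 29.
14^29 mod 59 = 58.
Since 58 ≠ 1, 14 does not lie in the subgroup.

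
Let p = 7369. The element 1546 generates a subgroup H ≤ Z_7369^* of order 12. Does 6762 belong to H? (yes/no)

6762 ∈ ⟨1546⟩ iff 6762^12 ≡ 1 (mod 7369), since |⟨1546⟩| = 12.
6762^12 mod 7369 = 1.
Since 1 = 1, 6762 lies in the subgroup.

yes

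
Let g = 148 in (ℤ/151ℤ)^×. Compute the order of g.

25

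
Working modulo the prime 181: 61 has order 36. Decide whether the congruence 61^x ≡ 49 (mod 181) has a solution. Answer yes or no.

yes

49 ∈ ⟨61⟩ iff 49^36 ≡ 1 (mod 181), since |⟨61⟩| = 36.
49^36 mod 181 = 1.
Since 1 = 1, 49 lies in the subgroup.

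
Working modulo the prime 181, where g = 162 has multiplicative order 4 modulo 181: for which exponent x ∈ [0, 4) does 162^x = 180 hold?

2

Successive powers of 162 modulo 181:
  162^0=1  162^1=162  162^2=180
So 162^2 ≡ 180 (mod 181), giving x = 2.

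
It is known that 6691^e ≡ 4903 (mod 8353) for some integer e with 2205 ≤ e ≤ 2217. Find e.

2212

Compute 6691^2205 mod 8353 = 1377, then multiply by 6691 repeatedly:
  6691^2205=1377  6691^2206=148  6691^2207=4614  6691^2208=7939  6691^2209=3122
  6691^2210=6802  6691^2211=5038  6691^2212=4903
Found 4903 at exponent 2212.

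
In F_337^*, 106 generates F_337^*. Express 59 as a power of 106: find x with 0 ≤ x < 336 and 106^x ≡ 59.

Baby-step giant-step with m = ceil(sqrt(336)) = 19.
Baby table (106^j mod 337 for j=0..18):
  0:1  1:106  2:115  3:58  4:82  5:267  6:331  7:38
  8:321  9:326  10:182  11:83  12:36  13:109  14:96  15:66
  16:256  17:176  18:121
Giant step factor: 106^(-19) ≡ 118 (mod 337).
Scan 59·118^i mod 337 for i = 0, 1, …:
  i=0: 59   i=1: 222   i=2: 247   i=3: 164
  i=4: 143   i=5: 24   i=6: 136   i=7: 209
  i=8: 61   i=9: 121
Match at i=9, j=18: x = 9·19 + 18 = 189.

189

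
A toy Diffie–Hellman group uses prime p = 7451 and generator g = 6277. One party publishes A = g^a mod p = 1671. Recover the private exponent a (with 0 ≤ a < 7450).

Baby-step giant-step with m = ceil(sqrt(7450)) = 87.
Baby table (6277^j mod 7451 for j=0..86):
  0:1  1:6277  2:7292  3:391  4:2928  5:4890  6:3861  7:4845
  8:4534  9:4549  10:1841  11:6907  12:5321  13:4535  14:3375  15:1682
  16:7298  17:798  18:1974  19:7236  20:6527  21:4381  22:5347  23:3815
  24:6692  25:4397  26:1465  27:1271  28:5497  29:6539  30:5195  31:3439
  32:1056  33:4573  34:3469  35:3091  36:7254  37:297  38:1519  39:4934
  40:4362  41:5300  42:6836  43:6714  44:922  45:5418  46:2422  47:2854
  48:2354  49:725  50:5715  51:3941  52:337  53:6716  54:6025  55:5100
  56:3204  57:1259  58:4683  59:996  60:503  61:5558  62:1984  63:2947
  64:4937  65:840  66:4823  67:558  68:596  69:690  70:2099  71:2055
  72:1554  73:1099  74:6248  75:4083  76:5002  77:6491  78:1939  79:3620
  80:4641  81:5598  82:7181  83:4038  84:5675  85:6195  86:6697
Giant step factor: 6277^(-87) ≡ 3379 (mod 7451).
Scan 1671·3379^i mod 7451 for i = 0, 1, …:
  i=0: 1671   i=1: 5902   i=2: 3982   i=3: 6123
  i=4: 5641   i=5: 1281   i=6: 6919   i=7: 5514
  i=8: 4306   i=9: 5622     …   i=44: 5639
  i=45: 1974
Match at i=45, j=18: a = 45·87 + 18 = 3933.

3933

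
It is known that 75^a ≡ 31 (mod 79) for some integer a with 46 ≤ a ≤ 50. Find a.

46

Compute 75^46 mod 79 = 31, then multiply by 75 repeatedly:
  75^46=31
Found 31 at exponent 46.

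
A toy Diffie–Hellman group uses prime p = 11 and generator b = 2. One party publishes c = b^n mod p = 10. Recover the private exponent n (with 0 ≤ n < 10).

Successive powers of 2 modulo 11:
  2^0=1  2^1=2  2^2=4  2^3=8  2^4=5  2^5=10
So 2^5 ≡ 10 (mod 11), giving n = 5.

5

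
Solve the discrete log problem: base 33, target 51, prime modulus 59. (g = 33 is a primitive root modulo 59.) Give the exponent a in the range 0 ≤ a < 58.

Baby-step giant-step with m = ceil(sqrt(58)) = 8.
Baby table (33^j mod 59 for j=0..7):
  0:1  1:33  2:27  3:6  4:21  5:44  6:36  7:8
Giant step factor: 33^(-8) ≡ 19 (mod 59).
Scan 51·19^i mod 59 for i = 0, 1, …:
  i=0: 51   i=1: 25   i=2: 3   i=3: 57
  i=4: 21
Match at i=4, j=4: a = 4·8 + 4 = 36.

36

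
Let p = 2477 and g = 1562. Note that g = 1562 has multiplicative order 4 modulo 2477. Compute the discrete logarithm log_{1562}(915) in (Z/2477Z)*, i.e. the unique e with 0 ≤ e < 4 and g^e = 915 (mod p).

3

Successive powers of 1562 modulo 2477:
  1562^0=1  1562^1=1562  1562^2=2476  1562^3=915
So 1562^3 ≡ 915 (mod 2477), giving e = 3.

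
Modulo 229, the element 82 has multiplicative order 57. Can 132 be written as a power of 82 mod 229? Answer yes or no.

yes

132 ∈ ⟨82⟩ iff 132^57 ≡ 1 (mod 229), since |⟨82⟩| = 57.
132^57 mod 229 = 1.
Since 1 = 1, 132 lies in the subgroup.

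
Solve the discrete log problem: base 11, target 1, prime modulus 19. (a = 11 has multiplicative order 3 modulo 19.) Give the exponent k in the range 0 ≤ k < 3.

0

Successive powers of 11 modulo 19:
  11^0=1
So 11^0 ≡ 1 (mod 19), giving k = 0.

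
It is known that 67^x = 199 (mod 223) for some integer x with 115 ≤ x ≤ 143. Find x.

142

Compute 67^115 mod 223 = 51, then multiply by 67 repeatedly:
  67^115=51  67^116=72  67^117=141  67^118=81  67^119=75
  67^120=119  67^121=168  67^122=106  67^123=189  67^124=175
  67^125=129  67^126=169  67^127=173  67^128=218  67^129=111
  67^130=78  67^131=97  67^132=32  67^133=137  67^134=36
  67^135=182  67^136=152  67^137=149  67^138=171  67^139=84
  67^140=53  67^141=206  67^142=199
Found 199 at exponent 142.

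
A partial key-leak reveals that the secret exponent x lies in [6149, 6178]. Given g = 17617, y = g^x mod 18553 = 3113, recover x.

6159

Compute 17617^6149 mod 18553 = 622, then multiply by 17617 repeatedly:
  17617^6149=622  17617^6150=11504  17617^6151=11549  17617^6152=6535  17617^6153=5730
  17617^6154=17090  17617^6155=14999  17617^6156=5557  17617^6157=12041  17617^6158=9848
  17617^6159=3113
Found 3113 at exponent 6159.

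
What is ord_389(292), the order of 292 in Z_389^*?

194

The order of 292 must divide p − 1 = 388 = 2^2 · 97.
Divisors: 1, 2, 4, 97, 194, 388.
Check each in increasing order: 292^1 ≡ 292;  292^2 ≡ 73;  292^4 ≡ 272;  292^97 ≡ 388;  292^194 ≡ 1.
Smallest exponent giving 1 is 194.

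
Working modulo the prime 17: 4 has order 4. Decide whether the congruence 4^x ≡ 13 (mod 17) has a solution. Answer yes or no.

yes

13 ∈ ⟨4⟩ iff 13^4 ≡ 1 (mod 17), since |⟨4⟩| = 4.
13^4 mod 17 = 1.
Since 1 = 1, 13 lies in the subgroup.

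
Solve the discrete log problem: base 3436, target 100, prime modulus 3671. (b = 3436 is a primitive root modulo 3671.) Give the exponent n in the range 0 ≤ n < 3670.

Baby-step giant-step with m = ceil(sqrt(3670)) = 61.
Baby table (3436^j mod 3671 for j=0..60):
  0:1  1:3436  2:160  3:2781  4:3574  5:769  6:2835  7:1897
  8:2067  9:2498  10:330  11:3212  12:1406  13:3651  14:1029  15:471
  16:3116  17:1940  18:2975  19:2036  20:2441  21:2712  22:1434  23:742
  24:1838  25:1248  26:400  27:1446  28:1593  29:87  30:1581  31:2907
  32:3332  33:2574  34:825  35:688  36:3515  37:3621  38:737  39:3013
  40:448  41:1179  42:1931  43:1419  44:596  45:3109  46:3585  47:1855
  48:924  49:3120  50:1000  51:3615  52:2147  53:2053  54:2117  55:1761
  56:988  57:2764  58:227  59:1720  60:3281
Giant step factor: 3436^(-61) ≡ 3113 (mod 3671).
Scan 100·3113^i mod 3671 for i = 0, 1, …:
  i=0: 100   i=1: 2936   i=2: 2649   i=3: 1271
  i=4: 2956   i=5: 2502   i=6: 2535   i=7: 2476
  i=8: 2359   i=9: 1567     …   i=39: 2736
  i=40: 448
Match at i=40, j=40: n = 40·61 + 40 = 2480.

2480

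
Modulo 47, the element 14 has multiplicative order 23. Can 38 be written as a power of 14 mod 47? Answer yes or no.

38 ∈ ⟨14⟩ iff 38^23 ≡ 1 (mod 47), since |⟨14⟩| = 23.
38^23 mod 47 = 46.
Since 46 ≠ 1, 38 does not lie in the subgroup.

no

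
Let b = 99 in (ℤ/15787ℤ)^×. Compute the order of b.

2631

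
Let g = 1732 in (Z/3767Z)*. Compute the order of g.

3766

The order of 1732 must divide p − 1 = 3766 = 2 · 7 · 269.
Divisors: 1, 2, 7, 14, 269, 538, 1883, 3766.
Check each in increasing order: 1732^1 ≡ 1732;  1732^2 ≡ 1292;  1732^7 ≡ 2712;  1732^14 ≡ 1760;  1732^269 ≡ 2874;  1732^538 ≡ 2612;  1732^1883 ≡ 3766;  1732^3766 ≡ 1.
Smallest exponent giving 1 is 3766.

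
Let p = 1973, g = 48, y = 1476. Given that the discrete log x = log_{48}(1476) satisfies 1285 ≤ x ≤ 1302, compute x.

Compute 48^1285 mod 1973 = 1404, then multiply by 48 repeatedly:
  48^1285=1404  48^1286=310  48^1287=1069  48^1288=14  48^1289=672
  48^1290=688  48^1291=1456  48^1292=833  48^1293=524  48^1294=1476
Found 1476 at exponent 1294.

1294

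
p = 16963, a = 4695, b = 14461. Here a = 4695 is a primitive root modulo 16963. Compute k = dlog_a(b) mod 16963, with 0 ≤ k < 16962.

Baby-step giant-step with m = ceil(sqrt(16962)) = 131.
Baby table (4695^j mod 16963 for j=0..130):
  0:1  1:4695  2:8088  3:9966  4:6416  5:13795  6:2791  7:8309
  8:12818  9:12749  10:11091  11:12798  12:3664  13:1998  14:71  15:11048
  16:14469  17:12103  18:14498  19:12554  20:11568  21:13197  22:11039  23:6140
  24:7163  25:9619  26:5699  27:6154  28:5041  29:4110  30:9519  31:11163
  32:11578  33:9258  34:7104  35:4022  36:3471  37:11865  38:16646  39:4429
  40:14480  41:12859  42:1688  43:3439  44:14292  45:12275  46:7814  47:12724
  48:12457  49:14154  50:8959  51:11228  52:11419  53:9125  54:10300  55:13950
  56:1107  57:6687  58:13915  59:6412  60:11978  61:4365  62:2371  63:4117
  64:8458  65:16890  66:13488  67:3281  68:1891  69:6596  70:10745  71:16776
  72:4111  73:14214  74:2288  75:4581  76:15674  77:3936  78:6813  79:11780
  80:7720  81:12432  82:15520  83:10315  84:16523  85:3686  86:3510  87:8377
  88:9781  89:2954  90:10259  91:8048  92:8759  93:5193  94:5304  95:596
  96:16288  97:2956  98:2686  99:7261  100:11728  101:1062  102:15931  103:6178
  104:15943  105:11629  106:11221  107:12480  108:3398  109:8390  110:2964  111:6320
  112:4113  113:6641  114:1501  115:7550  116:11543  117:14563  118:12395  119:11435
  120:16393  121:4004  122:3776  123:1985  124:6888  125:7682  126:3652  127:13510
  128:4793  129:10197  130:5329
Giant step factor: 4695^(-131) ≡ 1476 (mod 16963).
Scan 14461·1476^i mod 16963 for i = 0, 1, …:
  i=0: 14461   i=1: 4982   i=2: 8453   i=3: 8823
  i=4: 12127   i=5: 3487   i=6: 7023   i=7: 1555
  i=8: 5175   i=9: 4950     …   i=103: 8421
  i=104: 12480
Match at i=104, j=107: k = 104·131 + 107 = 13731.

13731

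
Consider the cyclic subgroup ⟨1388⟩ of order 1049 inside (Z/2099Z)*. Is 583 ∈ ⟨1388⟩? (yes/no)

583 ∈ ⟨1388⟩ iff 583^1049 ≡ 1 (mod 2099), since |⟨1388⟩| = 1049.
583^1049 mod 2099 = 1.
Since 1 = 1, 583 lies in the subgroup.

yes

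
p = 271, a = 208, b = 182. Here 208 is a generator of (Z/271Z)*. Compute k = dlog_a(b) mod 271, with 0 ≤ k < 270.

Baby-step giant-step with m = ceil(sqrt(270)) = 17.
Baby table (208^j mod 271 for j=0..16):
  0:1  1:208  2:175  3:86  4:2  5:145  6:79  7:172
  8:4  9:19  10:158  11:73  12:8  13:38  14:45  15:146
  16:16
Giant step factor: 208^(-17) ≡ 189 (mod 271).
Scan 182·189^i mod 271 for i = 0, 1, …:
  i=0: 182   i=1: 252   i=2: 203   i=3: 156
  i=4: 216   i=5: 174   i=6: 95   i=7: 69
  i=8: 33   i=9: 4
Match at i=9, j=8: k = 9·17 + 8 = 161.

161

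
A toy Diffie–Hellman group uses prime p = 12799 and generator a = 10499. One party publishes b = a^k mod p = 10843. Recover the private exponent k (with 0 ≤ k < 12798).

11561

Baby-step giant-step with m = ceil(sqrt(12798)) = 114.
Baby table (10499^j mod 12799 for j=0..113):
  0:1  1:10499  2:4013  3:10978  4:3027  5:556  6:1100  7:4202
  8:11444  9:6343  10:1960  11:10047  12:6894  13:1761  14:6983  15:1845
  16:5768  17:6163  18:6392  19:4451  20:1900  21:7258  22:9295  23:8629
  24:4549  25:6882  26:3763  27:10023  28:10898  29:7841  30:12290  31:5991
  32:5223  33:5361  34:7936  35:11373  36:3256  37:11414  38:11348  39:9560
  40:682  41:5677  42:10679  43:12380  44:3775  45:8021  46:7858  47:11587
  48:10217  49:12663  50:5624  51:4589  52:4475  53:10695  54:1178  55:3988
  56:4483  57:5094  58:7684  59:2219  60:3101  61:9542  62:3685  63:10237
  64:5060  65:9090  66:6566  67:1020  68:9016  69:10379  70:11234  71:2981
  72:3964  73:8487  74:11174  75:192  76:6365  77:2556  78:8740  79:5229
  80:4360  81:6416  82:447  83:8619  84:1951  85:5149  86:9174  87:5351
  88:5338  89:9640  90:8667  91:6742  92:5788  93:11359  94:9858  95:6428
  96:11244  97:5579  98:5697  99:3076  100:3047  101:5752  102:4566  103:6179
  104:7989  105:4664  106:11161  107:4494  108:5392  109:631  110:7786  111:10800
  112:2859  113:2986
Giant step factor: 10499^(-114) ≡ 6819 (mod 12799).
Scan 10843·6819^i mod 12799 for i = 0, 1, …:
  i=0: 10843   i=1: 11393   i=2: 11736   i=3: 8436
  i=4: 6378   i=5: 580   i=6: 129   i=7: 9319
  i=8: 12025   i=9: 8081     …   i=100: 7945
  i=101: 11587
Match at i=101, j=47: k = 101·114 + 47 = 11561.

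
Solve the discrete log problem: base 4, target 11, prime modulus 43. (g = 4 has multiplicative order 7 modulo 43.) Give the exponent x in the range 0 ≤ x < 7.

6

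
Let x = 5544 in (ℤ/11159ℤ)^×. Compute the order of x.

The order of 5544 must divide p − 1 = 11158 = 2 · 7 · 797.
Divisors: 1, 2, 7, 14, 797, 1594, 5579, 11158.
Check each in increasing order: 5544^1 ≡ 5544;  5544^2 ≡ 4050;  5544^7 ≡ 6577;  5544^14 ≡ 4645;  5544^797 ≡ 6571;  5544^1594 ≡ 3870;  5544^5579 ≡ 1.
Smallest exponent giving 1 is 5579.

5579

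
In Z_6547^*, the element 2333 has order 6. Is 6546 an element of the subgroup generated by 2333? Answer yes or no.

⟨2333⟩ has order 6; its elements mod 6547 are {1, 2332, 2333, 4214, 4215, 6546}.
6546 is in this set.

yes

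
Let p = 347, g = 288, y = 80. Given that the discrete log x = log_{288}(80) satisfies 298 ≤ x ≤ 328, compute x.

301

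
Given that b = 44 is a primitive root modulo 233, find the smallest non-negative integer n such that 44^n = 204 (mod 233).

64

Baby-step giant-step with m = ceil(sqrt(232)) = 16.
Baby table (44^j mod 233 for j=0..15):
  0:1  1:44  2:72  3:139  4:58  5:222  6:215  7:140
  8:102  9:61  10:121  11:198  12:91  13:43  14:28  15:67
Giant step factor: 44^(-16) ≡ 23 (mod 233).
Scan 204·23^i mod 233 for i = 0, 1, …:
  i=0: 204   i=1: 32   i=2: 37   i=3: 152
  i=4: 1
Match at i=4, j=0: n = 4·16 + 0 = 64.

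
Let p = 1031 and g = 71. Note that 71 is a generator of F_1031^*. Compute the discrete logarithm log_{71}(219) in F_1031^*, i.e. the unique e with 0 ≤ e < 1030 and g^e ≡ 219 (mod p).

Baby-step giant-step with m = ceil(sqrt(1030)) = 33.
Baby table (71^j mod 1031 for j=0..32):
  0:1  1:71  2:917  3:154  4:624  5:1002  6:3  7:213
  8:689  9:462  10:841  11:944  12:9  13:639  14:5  15:355
  16:461  17:770  18:27  19:886  20:15  21:34  22:352  23:248
  24:81  25:596  26:45  27:102  28:25  29:744  30:243  31:757
  32:135
Giant step factor: 71^(-33) ≡ 812 (mod 1031).
Scan 219·812^i mod 1031 for i = 0, 1, …:
  i=0: 219   i=1: 496   i=2: 662   i=3: 393
  i=4: 537   i=5: 962   i=6: 677   i=7: 201
  i=8: 314   i=9: 311     …   i=13: 466
  i=14: 15
Match at i=14, j=20: e = 14·33 + 20 = 482.

482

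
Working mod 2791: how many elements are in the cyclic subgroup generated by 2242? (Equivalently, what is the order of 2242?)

186

The order of 2242 must divide p − 1 = 2790 = 2 · 3^2 · 5 · 31.
Divisors: 1, 2, 3, 5, 6, 9, 10, 15, 18, 30, 31, 45, 62, 90, 93, 155, 186, 279, 310, 465, 558, 930, 1395, 2790.
Check each in increasing order: 2242^1 ≡ 2242;  2242^2 ≡ 2764;  2242^3 ≡ 868;  2242^5 ≡ 1683;  2242^6 ≡ 2645;  2242^9 ≡ 1658;  2242^10 ≡ 2415;  2242^15 ≡ 749;  2242^18 ≡ 2620;  2242^30 ≡ 10;  2242^31 ≡ 92;  2242^45 ≡ 1908;  2242^62 ≡ 91;  2242^90 ≡ 1000;  2242^93 ≡ 2790;  2242^155 ≡ 2700;  2242^186 ≡ 1.
Smallest exponent giving 1 is 186.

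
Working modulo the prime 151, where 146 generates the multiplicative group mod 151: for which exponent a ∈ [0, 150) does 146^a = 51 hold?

97

Baby-step giant-step with m = ceil(sqrt(150)) = 13.
Baby table (146^j mod 151 for j=0..12):
  0:1  1:146  2:25  3:26  4:21  5:46  6:72  7:93
  8:139  9:60  10:2  11:141  12:50
Giant step factor: 146^(-13) ≡ 61 (mod 151).
Scan 51·61^i mod 151 for i = 0, 1, …:
  i=0: 51   i=1: 91   i=2: 115   i=3: 69
  i=4: 132   i=5: 49   i=6: 120   i=7: 72
Match at i=7, j=6: a = 7·13 + 6 = 97.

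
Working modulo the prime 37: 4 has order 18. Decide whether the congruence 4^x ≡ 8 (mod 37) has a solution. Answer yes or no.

no

⟨4⟩ has order 18; its elements mod 37 are {1, 3, 4, 7, 9, 10, 11, 12, 16, 21, 25, 26, 27, 28, 30, 33, 34, 36}.
8 is not in this set.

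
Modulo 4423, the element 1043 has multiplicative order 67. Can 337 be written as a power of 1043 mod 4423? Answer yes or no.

337 ∈ ⟨1043⟩ iff 337^67 ≡ 1 (mod 4423), since |⟨1043⟩| = 67.
337^67 mod 4423 = 1977.
Since 1977 ≠ 1, 337 does not lie in the subgroup.

no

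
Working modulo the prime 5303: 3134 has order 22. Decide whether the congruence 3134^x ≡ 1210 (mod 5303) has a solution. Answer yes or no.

no

1210 ∈ ⟨3134⟩ iff 1210^22 ≡ 1 (mod 5303), since |⟨3134⟩| = 22.
1210^22 mod 5303 = 4188.
Since 4188 ≠ 1, 1210 does not lie in the subgroup.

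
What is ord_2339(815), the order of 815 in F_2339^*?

2338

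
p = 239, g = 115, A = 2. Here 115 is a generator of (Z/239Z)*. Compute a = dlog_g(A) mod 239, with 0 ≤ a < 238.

114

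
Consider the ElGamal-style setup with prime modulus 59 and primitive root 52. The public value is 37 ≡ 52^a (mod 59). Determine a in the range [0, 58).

53

Baby-step giant-step with m = ceil(sqrt(58)) = 8.
Baby table (52^j mod 59 for j=0..7):
  0:1  1:52  2:49  3:11  4:41  5:8  6:3  7:38
Giant step factor: 52^(-8) ≡ 57 (mod 59).
Scan 37·57^i mod 59 for i = 0, 1, …:
  i=0: 37   i=1: 44   i=2: 30   i=3: 58
  i=4: 2   i=5: 55   i=6: 8
Match at i=6, j=5: a = 6·8 + 5 = 53.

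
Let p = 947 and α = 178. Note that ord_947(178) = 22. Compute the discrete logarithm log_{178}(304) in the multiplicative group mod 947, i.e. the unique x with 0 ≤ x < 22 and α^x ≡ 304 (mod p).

Successive powers of 178 modulo 947:
  178^0=1  178^1=178  178^2=433  178^3=367  178^4=930  178^5=762
  178^6=215  178^7=390  178^8=289  178^9=304
So 178^9 ≡ 304 (mod 947), giving x = 9.

9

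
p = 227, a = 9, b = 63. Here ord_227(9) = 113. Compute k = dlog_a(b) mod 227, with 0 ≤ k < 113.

Baby-step giant-step with m = ceil(sqrt(113)) = 11.
Baby table (9^j mod 227 for j=0..10):
  0:1  1:9  2:81  3:48  4:205  5:29  6:34  7:79
  8:30  9:43  10:160
Giant step factor: 9^(-11) ≡ 195 (mod 227).
Scan 63·195^i mod 227 for i = 0, 1, …:
  i=0: 63   i=1: 27   i=2: 44   i=3: 181
  i=4: 110   i=5: 112   i=6: 48
Match at i=6, j=3: k = 6·11 + 3 = 69.

69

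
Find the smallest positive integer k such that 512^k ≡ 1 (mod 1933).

644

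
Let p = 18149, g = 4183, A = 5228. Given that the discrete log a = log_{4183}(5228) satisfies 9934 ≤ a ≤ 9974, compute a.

Compute 4183^9934 mod 18149 = 14271, then multiply by 4183 repeatedly:
  4183^9934=14271  4183^9935=3532  4183^9936=1070  4183^9937=11156  4183^9938=4469
  4183^9939=357  4183^9940=5113  4183^9941=8157  4183^9942=611  4183^9943=14953
  4183^9944=6945  4183^9945=12535  4183^9946=1444  4183^9947=14784  4183^9948=7829
  4183^9949=7911  4183^9950=6086  4183^9951=12840  4183^9952=6829  4183^9953=17330
  4183^9954=4284  4183^9955=6909  4183^9956=7139  4183^9957=7332  4183^9958=16095
  4183^9959=10744  4183^9960=5228
Found 5228 at exponent 9960.

9960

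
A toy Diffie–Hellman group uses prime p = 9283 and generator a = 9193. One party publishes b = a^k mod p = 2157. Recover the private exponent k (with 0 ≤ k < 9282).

Baby-step giant-step with m = ceil(sqrt(9282)) = 97.
Baby table (9193^j mod 9283 for j=0..96):
  0:1  1:9193  2:8100  3:4357  4:7039  5:7017  6:8997  7:7174
  8:4150  9:7103  10:1257  11:7549  12:7532  13:9062  14:1324  15:1519
  16:2535  17:3925  18:8787  19:7508  20:1939  21:1867  22:8347  23:693
  24:2611  25:6368  26:2426  27:4452  28:7772  29:6028  30:5177  31:7503
  32:2389  33:7782  34:5128  35:2630  36:4658  37:7798  38:3688  39:2268
  40:106  41:9026  42:4564  43:6975  44:3494  45:1162  46:6816  47:8521
  48:3599  49:995  50:3280  51:1856  52:54  53:4423  54:1099  55:3203
  56:8786  57:7598  58:3122  59:6793  60:1308  61:2959  62:2897  63:8477
  64:7559  65:6632  66:6515  67:7762  68:6928  69:7724  70:1065  71:6263
  72:2593  73:7988  74:5154  75:290  76:1749  77:401  78:1042  79:8333
  80:1953  81:607  82:1068  83:5993  84:8327  85:2493  86:7705  87:2775
  88:891  89:3357  90:4209  91:1793  92:5724  93:4688  94:5098  95:5330
  96:3016
Giant step factor: 9193^(-97) ≡ 4020 (mod 9283).
Scan 2157·4020^i mod 9283 for i = 0, 1, …:
  i=0: 2157   i=1: 818   i=2: 2178   i=3: 1691
  i=4: 2664   i=5: 5981   i=6: 650   i=7: 4477
  i=8: 7086   i=9: 5476     …   i=70: 2891
  i=71: 8787
Match at i=71, j=18: k = 71·97 + 18 = 6905.

6905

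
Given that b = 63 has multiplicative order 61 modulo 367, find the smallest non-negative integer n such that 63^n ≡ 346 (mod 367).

22

Successive powers of 63 modulo 367:
  63^0=1  63^1=63  63^2=299  63^3=120  63^4=220  63^5=281
  63^6=87  63^7=343  63^8=323  63^9=164  63^10=56  63^11=225
  63^12=229  63^13=114  63^14=209  63^15=322  63^16=101  63^17=124
  63^18=105  63^19=9  63^20=200  63^21=122  63^22=346
So 63^22 ≡ 346 (mod 367), giving n = 22.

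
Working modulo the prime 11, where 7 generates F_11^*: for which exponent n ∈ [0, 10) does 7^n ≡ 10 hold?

5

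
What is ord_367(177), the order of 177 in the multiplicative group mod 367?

122

The order of 177 must divide p − 1 = 366 = 2 · 3 · 61.
Divisors: 1, 2, 3, 6, 61, 122, 183, 366.
Check each in increasing order: 177^1 ≡ 177;  177^2 ≡ 134;  177^3 ≡ 230;  177^6 ≡ 52;  177^61 ≡ 366;  177^122 ≡ 1.
Smallest exponent giving 1 is 122.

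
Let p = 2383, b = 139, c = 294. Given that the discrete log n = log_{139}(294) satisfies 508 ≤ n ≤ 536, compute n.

Compute 139^508 mod 2383 = 370, then multiply by 139 repeatedly:
  139^508=370  139^509=1387  139^510=2153  139^511=1392  139^512=465
  139^513=294
Found 294 at exponent 513.

513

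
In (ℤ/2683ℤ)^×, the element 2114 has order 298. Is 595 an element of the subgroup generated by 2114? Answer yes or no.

595 ∈ ⟨2114⟩ iff 595^298 ≡ 1 (mod 2683), since |⟨2114⟩| = 298.
595^298 mod 2683 = 1326.
Since 1326 ≠ 1, 595 does not lie in the subgroup.

no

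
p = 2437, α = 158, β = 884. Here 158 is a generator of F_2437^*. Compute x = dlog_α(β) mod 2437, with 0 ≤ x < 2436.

Baby-step giant-step with m = ceil(sqrt(2436)) = 50.
Baby table (158^j mod 2437 for j=0..49):
  0:1  1:158  2:594  3:1246  4:1908  5:1713  6:147  7:1293
  8:2023  9:387  10:221  11:800  12:2113  13:2422  14:67  15:838
  16:806  17:624  18:1112  19:232  20:101  21:1336  22:1506  23:1559
  24:185  25:2423  26:225  27:1432  28:2052  29:95  30:388  31:379
  32:1394  33:922  34:1893  35:1780  36:985  37:2099  38:210  39:1499
  40:453  41:901  42:1012  43:1491  44:1626  45:1023  46:792  47:849
  48:107  49:2284
Giant step factor: 158^(-50) ≡ 1032 (mod 2437).
Scan 884·1032^i mod 2437 for i = 0, 1, …:
  i=0: 884   i=1: 850   i=2: 2317   i=3: 447
  i=4: 711   i=5: 215   i=6: 113   i=7: 2077
  i=8: 1341   i=9: 2133     …   i=43: 1056
  i=44: 453
Match at i=44, j=40: x = 44·50 + 40 = 2240.

2240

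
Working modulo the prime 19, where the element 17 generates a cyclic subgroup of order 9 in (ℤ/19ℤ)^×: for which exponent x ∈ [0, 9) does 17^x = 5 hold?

7

Successive powers of 17 modulo 19:
  17^0=1  17^1=17  17^2=4  17^3=11  17^4=16  17^5=6
  17^6=7  17^7=5
So 17^7 ≡ 5 (mod 19), giving x = 7.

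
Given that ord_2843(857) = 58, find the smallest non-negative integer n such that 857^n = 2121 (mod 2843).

50

Baby-step giant-step with m = ceil(sqrt(58)) = 8.
Baby table (857^j mod 2843 for j=0..7):
  0:1  1:857  2:955  3:2494  4:2265  5:2179  6:2395  7:2712
Giant step factor: 857^(-8) ≡ 2121 (mod 2843).
Scan 2121·2121^i mod 2843 for i = 0, 1, …:
  i=0: 2121   i=1: 1015   i=2: 664   i=3: 1059
  i=4: 169   i=5: 231   i=6: 955
Match at i=6, j=2: n = 6·8 + 2 = 50.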